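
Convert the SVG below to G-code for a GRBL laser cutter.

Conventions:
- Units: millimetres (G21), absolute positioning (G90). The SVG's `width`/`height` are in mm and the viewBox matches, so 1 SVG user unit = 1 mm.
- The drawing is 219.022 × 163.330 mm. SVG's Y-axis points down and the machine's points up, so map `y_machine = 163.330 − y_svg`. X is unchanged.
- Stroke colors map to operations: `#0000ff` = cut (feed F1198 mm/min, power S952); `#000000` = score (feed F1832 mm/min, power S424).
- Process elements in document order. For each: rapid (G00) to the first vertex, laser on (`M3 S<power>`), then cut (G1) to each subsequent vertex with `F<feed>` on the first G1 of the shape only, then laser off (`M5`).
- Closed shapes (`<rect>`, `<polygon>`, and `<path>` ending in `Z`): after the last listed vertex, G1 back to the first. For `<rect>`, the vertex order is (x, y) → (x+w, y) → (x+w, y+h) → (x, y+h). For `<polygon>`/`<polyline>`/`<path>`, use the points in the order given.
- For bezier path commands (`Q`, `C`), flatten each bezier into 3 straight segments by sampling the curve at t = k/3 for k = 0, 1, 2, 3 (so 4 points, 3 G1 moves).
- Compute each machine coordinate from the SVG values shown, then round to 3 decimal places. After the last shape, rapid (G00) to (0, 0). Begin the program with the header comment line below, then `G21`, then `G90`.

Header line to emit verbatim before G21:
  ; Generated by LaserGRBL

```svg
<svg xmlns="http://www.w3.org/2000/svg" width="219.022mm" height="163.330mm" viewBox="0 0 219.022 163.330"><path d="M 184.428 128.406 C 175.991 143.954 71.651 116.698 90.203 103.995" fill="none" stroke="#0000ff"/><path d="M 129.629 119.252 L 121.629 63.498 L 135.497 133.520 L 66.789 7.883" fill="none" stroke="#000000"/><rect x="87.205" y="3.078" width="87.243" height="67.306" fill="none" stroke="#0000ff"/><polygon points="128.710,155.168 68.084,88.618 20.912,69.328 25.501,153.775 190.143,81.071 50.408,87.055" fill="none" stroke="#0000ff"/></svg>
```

1 u = 1 mm; y_m = 163.330 − y.

[1] `<path>` cubic bezier, #0000ff→cut S952 F1198: (184.428,34.924) → (152.127,31.520) → (104.511,43.905) → (90.203,59.335)

[2] `<path>` open polyline, #000000→score S424 F1832: (129.629,44.078) → (121.629,99.832) → (135.497,29.810) → (66.789,155.447)

[3] `<rect>` rectangle, #0000ff→cut S952 F1198: (87.205,160.252) → (174.448,160.252) → (174.448,92.946) → (87.205,92.946) → (87.205,160.252) (closed)

[4] `<polygon>` closed polygon, #0000ff→cut S952 F1198: (128.710,8.162) → (68.084,74.712) → (20.912,94.002) → (25.501,9.555) → (190.143,82.259) → (50.408,76.275) → (128.710,8.162) (closed)

; Generated by LaserGRBL
G21
G90
G00 X184.428 Y34.924
M3 S952
G1 X152.127 Y31.520 F1198
G1 X104.511 Y43.905
G1 X90.203 Y59.335
M5
G00 X129.629 Y44.078
M3 S424
G1 X121.629 Y99.832 F1832
G1 X135.497 Y29.810
G1 X66.789 Y155.447
M5
G00 X87.205 Y160.252
M3 S952
G1 X174.448 Y160.252 F1198
G1 X174.448 Y92.946
G1 X87.205 Y92.946
G1 X87.205 Y160.252
M5
G00 X128.710 Y8.162
M3 S952
G1 X68.084 Y74.712 F1198
G1 X20.912 Y94.002
G1 X25.501 Y9.555
G1 X190.143 Y82.259
G1 X50.408 Y76.275
G1 X128.710 Y8.162
M5
G00 X0.000 Y0.000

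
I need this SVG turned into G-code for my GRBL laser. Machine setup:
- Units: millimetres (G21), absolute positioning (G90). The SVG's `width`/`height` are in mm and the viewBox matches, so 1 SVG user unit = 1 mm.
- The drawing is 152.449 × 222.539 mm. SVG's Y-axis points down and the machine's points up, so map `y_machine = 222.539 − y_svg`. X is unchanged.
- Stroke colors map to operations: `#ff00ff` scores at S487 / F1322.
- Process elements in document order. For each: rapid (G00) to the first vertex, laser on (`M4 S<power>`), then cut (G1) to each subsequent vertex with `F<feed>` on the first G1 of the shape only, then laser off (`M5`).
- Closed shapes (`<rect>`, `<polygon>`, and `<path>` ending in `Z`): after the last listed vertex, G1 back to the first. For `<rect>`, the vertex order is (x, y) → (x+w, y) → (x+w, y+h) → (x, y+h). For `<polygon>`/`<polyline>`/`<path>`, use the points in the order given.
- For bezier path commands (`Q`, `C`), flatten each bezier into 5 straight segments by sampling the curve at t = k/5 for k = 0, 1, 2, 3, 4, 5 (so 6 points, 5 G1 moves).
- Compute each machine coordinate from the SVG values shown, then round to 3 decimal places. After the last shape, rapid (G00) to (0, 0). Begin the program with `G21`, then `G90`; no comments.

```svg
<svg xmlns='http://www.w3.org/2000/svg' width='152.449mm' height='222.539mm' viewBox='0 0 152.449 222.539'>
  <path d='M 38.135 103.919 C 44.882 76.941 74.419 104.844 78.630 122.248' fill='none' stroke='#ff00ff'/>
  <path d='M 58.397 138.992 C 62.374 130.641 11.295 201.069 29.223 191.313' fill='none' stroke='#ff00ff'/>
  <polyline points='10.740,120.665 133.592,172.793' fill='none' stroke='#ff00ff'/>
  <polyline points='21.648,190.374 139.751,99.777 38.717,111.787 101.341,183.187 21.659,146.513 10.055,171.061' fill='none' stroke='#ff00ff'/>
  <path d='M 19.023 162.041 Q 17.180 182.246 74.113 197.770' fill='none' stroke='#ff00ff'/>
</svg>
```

G21
G90
G00 X38.135 Y118.620
M4 S487
G1 X44.533 Y128.744 F1322
G1 X54.091 Y128.835
G1 X64.500 Y122.031
G1 X73.449 Y111.470
G1 X78.630 Y100.291
M5
G00 X58.397 Y83.547
M4 S487
G1 X55.169 Y80.376 F1322
G1 X44.683 Y65.928
G1 X32.893 Y47.833
G1 X25.755 Y33.723
G1 X29.223 Y31.226
M5
G00 X10.740 Y101.874
M4 S487
G1 X133.592 Y49.746 F1322
M5
G00 X21.648 Y32.165
M4 S487
G1 X139.751 Y122.762 F1322
G1 X38.717 Y110.752
G1 X101.341 Y39.352
G1 X21.659 Y76.026
G1 X10.055 Y51.478
M5
G00 X19.023 Y60.498
M4 S487
G1 X20.637 Y52.603 F1322
G1 X26.953 Y45.083
G1 X37.971 Y37.937
G1 X53.691 Y31.166
G1 X74.113 Y24.769
M5
G00 X0.000 Y0.000

1 u = 1 mm; y_m = 222.539 − y.

[1] `<path>` cubic bezier, #ff00ff→score S487 F1322: (38.135,118.620) → (44.533,128.744) → (54.091,128.835) → (64.500,122.031) → (73.449,111.470) → (78.630,100.291)

[2] `<path>` cubic bezier, #ff00ff→score S487 F1322: (58.397,83.547) → (55.169,80.376) → (44.683,65.928) → (32.893,47.833) → (25.755,33.723) → (29.223,31.226)

[3] `<polyline>` line segment, #ff00ff→score S487 F1322: (10.740,101.874) → (133.592,49.746)

[4] `<polyline>` open polyline, #ff00ff→score S487 F1322: (21.648,32.165) → (139.751,122.762) → (38.717,110.752) → (101.341,39.352) → (21.659,76.026) → (10.055,51.478)

[5] `<path>` quadratic bezier, #ff00ff→score S487 F1322: (19.023,60.498) → (20.637,52.603) → (26.953,45.083) → (37.971,37.937) → (53.691,31.166) → (74.113,24.769)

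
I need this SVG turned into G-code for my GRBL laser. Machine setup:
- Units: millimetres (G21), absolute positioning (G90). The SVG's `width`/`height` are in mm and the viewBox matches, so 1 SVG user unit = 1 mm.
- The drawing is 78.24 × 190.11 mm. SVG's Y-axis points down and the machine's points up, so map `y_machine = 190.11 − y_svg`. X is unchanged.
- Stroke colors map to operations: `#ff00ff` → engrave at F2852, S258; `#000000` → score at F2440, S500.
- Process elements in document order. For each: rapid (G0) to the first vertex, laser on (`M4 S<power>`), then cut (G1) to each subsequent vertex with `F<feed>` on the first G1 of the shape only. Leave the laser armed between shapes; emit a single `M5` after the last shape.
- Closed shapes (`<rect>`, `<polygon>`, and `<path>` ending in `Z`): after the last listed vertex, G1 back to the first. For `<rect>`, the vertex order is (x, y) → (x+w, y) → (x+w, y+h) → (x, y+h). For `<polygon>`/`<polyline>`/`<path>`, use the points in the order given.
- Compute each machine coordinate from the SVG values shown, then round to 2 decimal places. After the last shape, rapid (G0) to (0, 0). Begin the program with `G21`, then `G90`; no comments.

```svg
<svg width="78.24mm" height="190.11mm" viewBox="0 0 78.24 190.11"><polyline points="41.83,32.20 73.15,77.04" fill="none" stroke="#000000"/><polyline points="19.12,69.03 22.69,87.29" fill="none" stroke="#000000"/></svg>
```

G21
G90
G0 X41.83 Y157.91
M4 S500
G1 X73.15 Y113.07 F2440
G0 X19.12 Y121.08
M4 S500
G1 X22.69 Y102.82 F2440
M5
G0 X0.00 Y0.00

1 u = 1 mm; y_m = 190.11 − y.

[1] `<polyline>` line segment, #000000→score S500 F2440: (41.83,157.91) → (73.15,113.07)

[2] `<polyline>` line segment, #000000→score S500 F2440: (19.12,121.08) → (22.69,102.82)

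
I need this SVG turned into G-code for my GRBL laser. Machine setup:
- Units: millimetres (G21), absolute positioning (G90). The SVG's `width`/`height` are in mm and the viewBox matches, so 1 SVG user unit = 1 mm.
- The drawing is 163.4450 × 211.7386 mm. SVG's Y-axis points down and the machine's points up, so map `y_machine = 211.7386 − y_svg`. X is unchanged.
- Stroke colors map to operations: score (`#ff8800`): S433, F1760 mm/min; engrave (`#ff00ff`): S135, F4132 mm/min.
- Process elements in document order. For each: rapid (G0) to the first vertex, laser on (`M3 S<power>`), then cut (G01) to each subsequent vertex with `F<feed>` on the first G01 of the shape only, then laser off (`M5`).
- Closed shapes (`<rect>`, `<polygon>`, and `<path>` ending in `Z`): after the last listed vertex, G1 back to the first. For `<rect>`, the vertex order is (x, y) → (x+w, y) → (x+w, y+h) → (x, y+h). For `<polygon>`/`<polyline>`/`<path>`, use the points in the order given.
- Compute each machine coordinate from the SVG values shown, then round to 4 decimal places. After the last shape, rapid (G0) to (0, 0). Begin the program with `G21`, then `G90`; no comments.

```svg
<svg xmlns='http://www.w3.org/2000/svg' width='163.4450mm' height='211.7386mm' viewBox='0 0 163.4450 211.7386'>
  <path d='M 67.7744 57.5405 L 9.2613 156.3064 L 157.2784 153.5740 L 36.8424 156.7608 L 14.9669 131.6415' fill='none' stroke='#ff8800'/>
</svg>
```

viewBox `0 0 163.4450 211.7386` with mm width/height → 1 unit = 1 mm. Flip: y_m = 211.7386 − y_svg.

**Shape 1** — `<path>` open polyline, stroke `#ff8800` → score (S433, F1760). Machine vertices: (67.7744,154.1981) → (9.2613,55.4322) → (157.2784,58.1646) → (36.8424,54.9778) → (14.9669,80.0971). Open path.

G21
G90
G0 X67.7744 Y154.1981
M3 S433
G01 X9.2613 Y55.4322 F1760
G01 X157.2784 Y58.1646
G01 X36.8424 Y54.9778
G01 X14.9669 Y80.0971
M5
G0 X0.0000 Y0.0000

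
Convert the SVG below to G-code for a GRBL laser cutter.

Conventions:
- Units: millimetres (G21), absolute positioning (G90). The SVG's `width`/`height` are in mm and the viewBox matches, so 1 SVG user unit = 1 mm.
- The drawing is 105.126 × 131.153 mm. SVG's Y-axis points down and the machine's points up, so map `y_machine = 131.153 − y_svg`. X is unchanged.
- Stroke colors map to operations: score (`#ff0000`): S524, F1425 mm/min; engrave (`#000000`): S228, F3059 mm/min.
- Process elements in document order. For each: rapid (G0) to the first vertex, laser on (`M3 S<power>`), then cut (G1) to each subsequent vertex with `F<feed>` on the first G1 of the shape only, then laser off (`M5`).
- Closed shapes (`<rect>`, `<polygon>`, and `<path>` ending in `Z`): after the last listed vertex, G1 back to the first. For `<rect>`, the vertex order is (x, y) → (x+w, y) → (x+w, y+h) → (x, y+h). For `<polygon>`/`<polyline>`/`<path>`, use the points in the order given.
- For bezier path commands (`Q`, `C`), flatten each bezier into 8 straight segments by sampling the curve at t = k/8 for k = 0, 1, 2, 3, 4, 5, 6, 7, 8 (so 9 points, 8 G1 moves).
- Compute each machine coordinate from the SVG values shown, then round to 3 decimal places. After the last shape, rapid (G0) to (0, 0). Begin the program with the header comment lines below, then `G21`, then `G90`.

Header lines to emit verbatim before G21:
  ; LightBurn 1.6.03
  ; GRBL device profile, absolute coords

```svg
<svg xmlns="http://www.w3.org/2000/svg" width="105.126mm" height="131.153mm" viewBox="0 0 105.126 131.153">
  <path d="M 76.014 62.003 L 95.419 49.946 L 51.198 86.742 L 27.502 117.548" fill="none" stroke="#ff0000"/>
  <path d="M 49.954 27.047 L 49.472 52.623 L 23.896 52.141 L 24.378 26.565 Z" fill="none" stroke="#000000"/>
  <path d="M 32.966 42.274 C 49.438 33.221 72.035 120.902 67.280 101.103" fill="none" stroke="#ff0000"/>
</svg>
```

; LightBurn 1.6.03
; GRBL device profile, absolute coords
G21
G90
G0 X76.014 Y69.150
M3 S524
G1 X95.419 Y81.207 F1425
G1 X51.198 Y44.411
G1 X27.502 Y13.605
M5
G0 X49.954 Y104.106
M3 S228
G1 X49.472 Y78.530 F3059
G1 X23.896 Y79.012
G1 X24.378 Y104.588
G1 X49.954 Y104.106
M5
G0 X32.966 Y88.879
M3 S524
G1 X39.365 Y88.138 F1425
G1 X45.945 Y80.722
G1 X52.316 Y69.023
G1 X58.083 Y55.435
G1 X62.856 Y42.350
G1 X66.241 Y32.162
G1 X67.846 Y27.265
G1 X67.280 Y30.050
M5
G0 X0.000 Y0.000

1 u = 1 mm; y_m = 131.153 − y.

[1] `<path>` open polyline, #ff0000→score S524 F1425: (76.014,69.150) → (95.419,81.207) → (51.198,44.411) → (27.502,13.605)

[2] `<path>` regular polygon, #000000→engrave S228 F3059: (49.954,104.106) → (49.472,78.530) → (23.896,79.012) → (24.378,104.588) → (49.954,104.106) (closed)

[3] `<path>` cubic bezier, #ff0000→score S524 F1425: (32.966,88.879) → (39.365,88.138) → (45.945,80.722) → (52.316,69.023) → (58.083,55.435) → (62.856,42.350) → (66.241,32.162) → (67.846,27.265) → (67.280,30.050)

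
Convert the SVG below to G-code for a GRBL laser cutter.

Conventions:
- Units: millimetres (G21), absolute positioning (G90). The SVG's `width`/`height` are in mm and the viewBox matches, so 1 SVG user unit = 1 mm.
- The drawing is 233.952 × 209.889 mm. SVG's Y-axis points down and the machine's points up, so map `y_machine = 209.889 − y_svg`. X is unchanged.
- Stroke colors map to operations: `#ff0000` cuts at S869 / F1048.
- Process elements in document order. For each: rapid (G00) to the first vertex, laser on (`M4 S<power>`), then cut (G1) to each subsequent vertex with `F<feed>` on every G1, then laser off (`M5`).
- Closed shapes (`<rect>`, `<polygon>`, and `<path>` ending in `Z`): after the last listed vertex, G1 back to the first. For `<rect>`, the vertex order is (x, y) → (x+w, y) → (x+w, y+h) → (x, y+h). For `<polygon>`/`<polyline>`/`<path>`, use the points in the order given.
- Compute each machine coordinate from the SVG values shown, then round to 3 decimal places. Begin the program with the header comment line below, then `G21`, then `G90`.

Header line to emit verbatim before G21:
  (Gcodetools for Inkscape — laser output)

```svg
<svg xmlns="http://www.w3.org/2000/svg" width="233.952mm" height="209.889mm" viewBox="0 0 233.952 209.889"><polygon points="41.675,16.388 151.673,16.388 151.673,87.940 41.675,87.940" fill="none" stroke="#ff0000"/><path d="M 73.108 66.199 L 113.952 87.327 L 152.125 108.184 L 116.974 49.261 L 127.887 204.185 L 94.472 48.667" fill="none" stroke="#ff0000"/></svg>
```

1 u = 1 mm; y_m = 209.889 − y.

[1] `<polygon>` rectangle, #ff0000→cut S869 F1048: (41.675,193.501) → (151.673,193.501) → (151.673,121.949) → (41.675,121.949) → (41.675,193.501) (closed)

[2] `<path>` open polyline, #ff0000→cut S869 F1048: (73.108,143.690) → (113.952,122.562) → (152.125,101.705) → (116.974,160.628) → (127.887,5.704) → (94.472,161.222)

(Gcodetools for Inkscape — laser output)
G21
G90
G00 X41.675 Y193.501
M4 S869
G1 X151.673 Y193.501 F1048
G1 X151.673 Y121.949 F1048
G1 X41.675 Y121.949 F1048
G1 X41.675 Y193.501 F1048
M5
G00 X73.108 Y143.690
M4 S869
G1 X113.952 Y122.562 F1048
G1 X152.125 Y101.705 F1048
G1 X116.974 Y160.628 F1048
G1 X127.887 Y5.704 F1048
G1 X94.472 Y161.222 F1048
M5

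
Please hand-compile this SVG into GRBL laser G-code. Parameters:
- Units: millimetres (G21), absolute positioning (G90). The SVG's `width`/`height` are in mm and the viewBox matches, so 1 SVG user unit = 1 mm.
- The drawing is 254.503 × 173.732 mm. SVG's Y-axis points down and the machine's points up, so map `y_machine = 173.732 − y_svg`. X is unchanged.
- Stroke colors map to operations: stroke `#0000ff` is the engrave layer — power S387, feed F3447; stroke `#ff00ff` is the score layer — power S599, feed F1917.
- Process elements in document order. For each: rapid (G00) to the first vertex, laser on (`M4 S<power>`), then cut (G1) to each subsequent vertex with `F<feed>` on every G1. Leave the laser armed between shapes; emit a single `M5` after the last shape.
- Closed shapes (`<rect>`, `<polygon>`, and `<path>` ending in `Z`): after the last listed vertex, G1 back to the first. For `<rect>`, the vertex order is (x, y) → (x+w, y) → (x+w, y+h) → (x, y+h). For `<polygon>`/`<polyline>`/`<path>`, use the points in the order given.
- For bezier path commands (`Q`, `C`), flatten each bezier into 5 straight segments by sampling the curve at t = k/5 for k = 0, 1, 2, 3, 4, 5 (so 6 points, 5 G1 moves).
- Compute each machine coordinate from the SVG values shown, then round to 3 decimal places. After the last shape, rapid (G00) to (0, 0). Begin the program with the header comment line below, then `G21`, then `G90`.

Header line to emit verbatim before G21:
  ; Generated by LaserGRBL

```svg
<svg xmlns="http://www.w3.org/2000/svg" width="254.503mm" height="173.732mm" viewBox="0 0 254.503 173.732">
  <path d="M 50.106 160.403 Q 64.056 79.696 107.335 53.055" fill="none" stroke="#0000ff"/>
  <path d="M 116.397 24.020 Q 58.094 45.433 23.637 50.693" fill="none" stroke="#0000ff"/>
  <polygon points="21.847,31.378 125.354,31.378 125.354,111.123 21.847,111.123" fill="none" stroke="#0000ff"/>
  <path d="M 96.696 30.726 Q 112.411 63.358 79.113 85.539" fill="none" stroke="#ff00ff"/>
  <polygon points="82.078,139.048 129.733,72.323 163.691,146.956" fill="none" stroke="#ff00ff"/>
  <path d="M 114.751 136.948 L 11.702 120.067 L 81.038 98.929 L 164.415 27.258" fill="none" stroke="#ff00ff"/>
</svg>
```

; Generated by LaserGRBL
G21
G90
G00 X50.106 Y13.329
M4 S387
G1 X56.859 Y43.449 F3447
G1 X65.959 Y69.244 F3447
G1 X77.404 Y90.714 F3447
G1 X91.197 Y107.858 F3447
G1 X107.335 Y120.677 F3447
G00 X116.397 Y149.712
M4 S387
G1 X94.030 Y141.793 F3447
G1 X73.570 Y135.166 F3447
G1 X55.018 Y129.831 F3447
G1 X38.374 Y125.789 F3447
G1 X23.637 Y123.039 F3447
G00 X21.847 Y142.354
M4 S387
G1 X125.354 Y142.354 F3447
G1 X125.354 Y62.609 F3447
G1 X21.847 Y62.609 F3447
G1 X21.847 Y142.354 F3447
G00 X96.696 Y143.006
M4 S599
G1 X101.021 Y130.371 F1917
G1 X101.426 Y118.573 F1917
G1 X97.909 Y107.610 F1917
G1 X90.472 Y97.483 F1917
G1 X79.113 Y88.193 F1917
G00 X82.078 Y34.684
M4 S599
G1 X129.733 Y101.409 F1917
G1 X163.691 Y26.776 F1917
G1 X82.078 Y34.684 F1917
G00 X114.751 Y36.784
M4 S599
G1 X11.702 Y53.665 F1917
G1 X81.038 Y74.803 F1917
G1 X164.415 Y146.474 F1917
M5
G00 X0.000 Y0.000

viewBox `0 0 254.503 173.732` with mm width/height → 1 unit = 1 mm. Flip: y_m = 173.732 − y_svg.

**Shape 1** — `<path>` quadratic bezier, stroke `#0000ff` → engrave (S387, F3447). Control points (SVG): P0=(50.106,160.403), P1=(64.056,79.696), P2=(107.335,53.055); sampled at t=k/5. Machine vertices: (50.106,13.329) → (56.859,43.449) → (65.959,69.244) → (77.404,90.714) → (91.197,107.858) → (107.335,120.677). Open path.

**Shape 2** — `<path>` quadratic bezier, stroke `#0000ff` → engrave (S387, F3447). Control points (SVG): P0=(116.397,24.020), P1=(58.094,45.433), P2=(23.637,50.693); sampled at t=k/5. Machine vertices: (116.397,149.712) → (94.030,141.793) → (73.570,135.166) → (55.018,129.831) → (38.374,125.789) → (23.637,123.039). Open path.

**Shape 3** — `<polygon>` rectangle, stroke `#0000ff` → engrave (S387, F3447). Machine vertices: (21.847,142.354) → (125.354,142.354) → (125.354,62.609) → (21.847,62.609) → (21.847,142.354). Closed: final G1 returns to the first vertex.

**Shape 4** — `<path>` quadratic bezier, stroke `#ff00ff` → score (S599, F1917). Control points (SVG): P0=(96.696,30.726), P1=(112.411,63.358), P2=(79.113,85.539); sampled at t=k/5. Machine vertices: (96.696,143.006) → (101.021,130.371) → (101.426,118.573) → (97.909,107.610) → (90.472,97.483) → (79.113,88.193). Open path.

**Shape 5** — `<polygon>` regular polygon, stroke `#ff00ff` → score (S599, F1917). Machine vertices: (82.078,34.684) → (129.733,101.409) → (163.691,26.776) → (82.078,34.684). Closed: final G1 returns to the first vertex.

**Shape 6** — `<path>` open polyline, stroke `#ff00ff` → score (S599, F1917). Machine vertices: (114.751,36.784) → (11.702,53.665) → (81.038,74.803) → (164.415,146.474). Open path.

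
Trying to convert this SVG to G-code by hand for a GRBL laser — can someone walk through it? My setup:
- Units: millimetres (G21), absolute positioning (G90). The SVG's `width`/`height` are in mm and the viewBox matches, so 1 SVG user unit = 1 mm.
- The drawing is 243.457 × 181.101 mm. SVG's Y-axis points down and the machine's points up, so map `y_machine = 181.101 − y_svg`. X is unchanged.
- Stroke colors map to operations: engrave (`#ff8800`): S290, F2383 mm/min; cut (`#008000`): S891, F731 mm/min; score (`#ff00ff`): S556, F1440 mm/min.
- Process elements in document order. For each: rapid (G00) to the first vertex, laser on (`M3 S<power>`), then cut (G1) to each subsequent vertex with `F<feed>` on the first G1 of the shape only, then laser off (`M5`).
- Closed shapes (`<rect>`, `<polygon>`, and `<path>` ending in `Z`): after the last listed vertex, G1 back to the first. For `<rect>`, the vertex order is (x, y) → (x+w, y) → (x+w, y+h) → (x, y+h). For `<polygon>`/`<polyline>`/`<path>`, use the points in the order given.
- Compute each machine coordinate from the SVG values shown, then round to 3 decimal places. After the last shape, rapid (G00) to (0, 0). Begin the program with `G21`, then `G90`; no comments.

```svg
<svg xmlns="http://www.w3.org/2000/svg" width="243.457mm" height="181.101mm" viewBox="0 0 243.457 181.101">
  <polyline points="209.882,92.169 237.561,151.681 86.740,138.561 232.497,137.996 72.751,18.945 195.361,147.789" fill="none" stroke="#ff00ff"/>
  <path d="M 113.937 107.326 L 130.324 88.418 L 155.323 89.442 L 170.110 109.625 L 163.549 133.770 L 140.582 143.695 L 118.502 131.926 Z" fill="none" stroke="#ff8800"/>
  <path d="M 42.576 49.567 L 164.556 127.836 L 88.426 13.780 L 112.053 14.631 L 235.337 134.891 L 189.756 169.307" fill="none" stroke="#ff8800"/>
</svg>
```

G21
G90
G00 X209.882 Y88.932
M3 S556
G1 X237.561 Y29.420 F1440
G1 X86.740 Y42.540
G1 X232.497 Y43.105
G1 X72.751 Y162.156
G1 X195.361 Y33.312
M5
G00 X113.937 Y73.775
M3 S290
G1 X130.324 Y92.683 F2383
G1 X155.323 Y91.659
G1 X170.110 Y71.476
G1 X163.549 Y47.331
G1 X140.582 Y37.406
G1 X118.502 Y49.175
G1 X113.937 Y73.775
M5
G00 X42.576 Y131.534
M3 S290
G1 X164.556 Y53.265 F2383
G1 X88.426 Y167.321
G1 X112.053 Y166.470
G1 X235.337 Y46.210
G1 X189.756 Y11.794
M5
G00 X0.000 Y0.000

viewBox `0 0 243.457 181.101` with mm width/height → 1 unit = 1 mm. Flip: y_m = 181.101 − y_svg.

**Shape 1** — `<polyline>` open polyline, stroke `#ff00ff` → score (S556, F1440). Machine vertices: (209.882,88.932) → (237.561,29.420) → (86.740,42.540) → (232.497,43.105) → (72.751,162.156) → (195.361,33.312). Open path.

**Shape 2** — `<path>` regular polygon, stroke `#ff8800` → engrave (S290, F2383). Machine vertices: (113.937,73.775) → (130.324,92.683) → (155.323,91.659) → (170.110,71.476) → (163.549,47.331) → (140.582,37.406) → (118.502,49.175) → (113.937,73.775). Closed: final G1 returns to the first vertex.

**Shape 3** — `<path>` open polyline, stroke `#ff8800` → engrave (S290, F2383). Machine vertices: (42.576,131.534) → (164.556,53.265) → (88.426,167.321) → (112.053,166.470) → (235.337,46.210) → (189.756,11.794). Open path.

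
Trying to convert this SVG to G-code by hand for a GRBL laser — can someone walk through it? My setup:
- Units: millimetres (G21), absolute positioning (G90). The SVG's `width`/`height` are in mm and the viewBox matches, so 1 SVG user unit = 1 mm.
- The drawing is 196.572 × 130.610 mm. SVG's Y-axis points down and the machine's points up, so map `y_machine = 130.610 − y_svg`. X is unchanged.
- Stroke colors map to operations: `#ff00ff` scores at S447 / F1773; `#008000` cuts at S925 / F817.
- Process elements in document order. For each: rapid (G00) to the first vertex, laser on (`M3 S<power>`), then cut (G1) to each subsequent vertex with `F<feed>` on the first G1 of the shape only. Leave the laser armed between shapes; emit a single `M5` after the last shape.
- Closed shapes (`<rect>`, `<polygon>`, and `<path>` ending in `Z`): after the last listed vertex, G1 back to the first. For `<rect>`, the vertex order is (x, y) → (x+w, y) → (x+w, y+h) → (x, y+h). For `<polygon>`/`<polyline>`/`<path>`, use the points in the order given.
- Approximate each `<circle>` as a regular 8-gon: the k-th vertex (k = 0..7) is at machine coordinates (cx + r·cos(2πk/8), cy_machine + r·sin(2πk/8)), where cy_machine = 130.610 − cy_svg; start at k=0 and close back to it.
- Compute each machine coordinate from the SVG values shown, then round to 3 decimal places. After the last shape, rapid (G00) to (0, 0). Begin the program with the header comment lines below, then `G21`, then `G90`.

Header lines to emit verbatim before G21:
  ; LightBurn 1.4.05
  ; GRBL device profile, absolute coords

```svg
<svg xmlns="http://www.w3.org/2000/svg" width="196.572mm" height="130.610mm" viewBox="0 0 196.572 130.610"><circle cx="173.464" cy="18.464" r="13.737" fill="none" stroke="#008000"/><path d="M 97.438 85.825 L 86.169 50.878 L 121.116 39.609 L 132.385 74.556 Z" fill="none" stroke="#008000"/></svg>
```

; LightBurn 1.4.05
; GRBL device profile, absolute coords
G21
G90
G00 X187.201 Y112.146
M3 S925
G1 X183.178 Y121.860 F817
G1 X173.464 Y125.883
G1 X163.750 Y121.860
G1 X159.727 Y112.146
G1 X163.750 Y102.432
G1 X173.464 Y98.409
G1 X183.178 Y102.432
G1 X187.201 Y112.146
G00 X97.438 Y44.785
M3 S925
G1 X86.169 Y79.732 F817
G1 X121.116 Y91.001
G1 X132.385 Y56.054
G1 X97.438 Y44.785
M5
G00 X0.000 Y0.000

Since the viewBox matches the mm dimensions, user units are millimetres directly. The only transform is the Y-flip y_m = 130.610 − y_svg.

Shape 1 is a circle drawn with `<circle>`. Its stroke #008000 means cut at S925, F817. After flipping Y the toolpath is (187.201,112.146) → (183.178,121.860) → (173.464,125.883) → (163.750,121.860) → (159.727,112.146) → (163.750,102.432) → (173.464,98.409) → (183.178,102.432) → (187.201,112.146), returning to the start.

Shape 2 is a regular polygon drawn with `<path>`. Its stroke #008000 means cut at S925, F817. After flipping Y the toolpath is (97.438,44.785) → (86.169,79.732) → (121.116,91.001) → (132.385,56.054) → (97.438,44.785), returning to the start.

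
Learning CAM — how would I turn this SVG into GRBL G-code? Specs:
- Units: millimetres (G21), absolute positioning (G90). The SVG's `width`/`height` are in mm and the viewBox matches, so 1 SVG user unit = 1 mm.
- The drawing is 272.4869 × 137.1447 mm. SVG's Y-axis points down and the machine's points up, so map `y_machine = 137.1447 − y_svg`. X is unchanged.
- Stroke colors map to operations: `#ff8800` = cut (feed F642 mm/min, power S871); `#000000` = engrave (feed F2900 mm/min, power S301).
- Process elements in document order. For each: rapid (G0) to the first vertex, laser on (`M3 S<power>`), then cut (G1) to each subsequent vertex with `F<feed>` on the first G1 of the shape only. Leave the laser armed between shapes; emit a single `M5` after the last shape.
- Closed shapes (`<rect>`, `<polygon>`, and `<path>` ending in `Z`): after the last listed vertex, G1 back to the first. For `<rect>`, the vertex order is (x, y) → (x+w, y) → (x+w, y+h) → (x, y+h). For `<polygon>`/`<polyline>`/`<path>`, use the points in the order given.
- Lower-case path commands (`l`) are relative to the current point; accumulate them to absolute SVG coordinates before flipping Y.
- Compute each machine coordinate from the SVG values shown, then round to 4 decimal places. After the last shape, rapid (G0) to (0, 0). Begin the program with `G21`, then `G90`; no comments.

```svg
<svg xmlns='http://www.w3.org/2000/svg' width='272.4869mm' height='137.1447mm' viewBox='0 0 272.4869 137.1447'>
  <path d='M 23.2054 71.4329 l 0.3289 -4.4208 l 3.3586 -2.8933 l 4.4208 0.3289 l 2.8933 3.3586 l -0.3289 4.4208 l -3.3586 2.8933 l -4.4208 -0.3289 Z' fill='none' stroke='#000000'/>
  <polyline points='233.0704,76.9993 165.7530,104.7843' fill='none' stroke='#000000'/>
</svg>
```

G21
G90
G0 X23.2054 Y65.7118
M3 S301
G1 X23.5343 Y70.1326 F2900
G1 X26.8929 Y73.0259
G1 X31.3137 Y72.6970
G1 X34.2070 Y69.3384
G1 X33.8781 Y64.9176
G1 X30.5195 Y62.0243
G1 X26.0987 Y62.3532
G1 X23.2054 Y65.7118
G0 X233.0704 Y60.1454
M3 S301
G1 X165.7530 Y32.3604 F2900
M5
G0 X0.0000 Y0.0000

1 u = 1 mm; y_m = 137.1447 − y.

[1] `<path>` regular polygon, #000000→engrave S301 F2900: (23.2054,65.7118) → (23.5343,70.1326) → (26.8929,73.0259) → (31.3137,72.6970) → (34.2070,69.3384) → (33.8781,64.9176) → (30.5195,62.0243) → (26.0987,62.3532) → (23.2054,65.7118) (closed)

[2] `<polyline>` line segment, #000000→engrave S301 F2900: (233.0704,60.1454) → (165.7530,32.3604)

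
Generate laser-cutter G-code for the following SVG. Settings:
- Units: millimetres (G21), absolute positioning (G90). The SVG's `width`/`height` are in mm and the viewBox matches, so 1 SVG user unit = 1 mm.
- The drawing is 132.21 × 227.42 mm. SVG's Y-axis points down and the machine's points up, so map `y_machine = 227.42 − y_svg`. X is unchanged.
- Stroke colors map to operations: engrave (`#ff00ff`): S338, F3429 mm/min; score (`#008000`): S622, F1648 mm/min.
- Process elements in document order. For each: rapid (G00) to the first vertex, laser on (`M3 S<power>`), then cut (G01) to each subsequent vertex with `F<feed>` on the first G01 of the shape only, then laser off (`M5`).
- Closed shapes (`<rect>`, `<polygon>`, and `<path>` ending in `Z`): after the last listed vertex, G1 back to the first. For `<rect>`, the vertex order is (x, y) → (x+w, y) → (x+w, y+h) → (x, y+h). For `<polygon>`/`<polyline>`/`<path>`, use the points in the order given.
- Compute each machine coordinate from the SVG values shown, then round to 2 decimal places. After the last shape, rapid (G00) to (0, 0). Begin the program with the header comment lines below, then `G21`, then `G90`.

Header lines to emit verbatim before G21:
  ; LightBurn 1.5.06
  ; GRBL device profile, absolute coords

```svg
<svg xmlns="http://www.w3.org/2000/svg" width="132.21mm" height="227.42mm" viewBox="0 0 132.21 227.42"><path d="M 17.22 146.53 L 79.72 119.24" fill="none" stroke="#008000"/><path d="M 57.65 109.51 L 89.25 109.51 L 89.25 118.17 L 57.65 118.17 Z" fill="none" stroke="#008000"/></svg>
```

Since the viewBox matches the mm dimensions, user units are millimetres directly. The only transform is the Y-flip y_m = 227.42 − y_svg.

Shape 1 is a line segment drawn with `<path>`. Its stroke #008000 means score at S622, F1648. After flipping Y the toolpath is (17.22,80.89) → (79.72,108.18).

Shape 2 is a rectangle drawn with `<path>`. Its stroke #008000 means score at S622, F1648. After flipping Y the toolpath is (57.65,117.91) → (89.25,117.91) → (89.25,109.25) → (57.65,109.25) → (57.65,117.91), returning to the start.

; LightBurn 1.5.06
; GRBL device profile, absolute coords
G21
G90
G00 X17.22 Y80.89
M3 S622
G01 X79.72 Y108.18 F1648
M5
G00 X57.65 Y117.91
M3 S622
G01 X89.25 Y117.91 F1648
G01 X89.25 Y109.25
G01 X57.65 Y109.25
G01 X57.65 Y117.91
M5
G00 X0.00 Y0.00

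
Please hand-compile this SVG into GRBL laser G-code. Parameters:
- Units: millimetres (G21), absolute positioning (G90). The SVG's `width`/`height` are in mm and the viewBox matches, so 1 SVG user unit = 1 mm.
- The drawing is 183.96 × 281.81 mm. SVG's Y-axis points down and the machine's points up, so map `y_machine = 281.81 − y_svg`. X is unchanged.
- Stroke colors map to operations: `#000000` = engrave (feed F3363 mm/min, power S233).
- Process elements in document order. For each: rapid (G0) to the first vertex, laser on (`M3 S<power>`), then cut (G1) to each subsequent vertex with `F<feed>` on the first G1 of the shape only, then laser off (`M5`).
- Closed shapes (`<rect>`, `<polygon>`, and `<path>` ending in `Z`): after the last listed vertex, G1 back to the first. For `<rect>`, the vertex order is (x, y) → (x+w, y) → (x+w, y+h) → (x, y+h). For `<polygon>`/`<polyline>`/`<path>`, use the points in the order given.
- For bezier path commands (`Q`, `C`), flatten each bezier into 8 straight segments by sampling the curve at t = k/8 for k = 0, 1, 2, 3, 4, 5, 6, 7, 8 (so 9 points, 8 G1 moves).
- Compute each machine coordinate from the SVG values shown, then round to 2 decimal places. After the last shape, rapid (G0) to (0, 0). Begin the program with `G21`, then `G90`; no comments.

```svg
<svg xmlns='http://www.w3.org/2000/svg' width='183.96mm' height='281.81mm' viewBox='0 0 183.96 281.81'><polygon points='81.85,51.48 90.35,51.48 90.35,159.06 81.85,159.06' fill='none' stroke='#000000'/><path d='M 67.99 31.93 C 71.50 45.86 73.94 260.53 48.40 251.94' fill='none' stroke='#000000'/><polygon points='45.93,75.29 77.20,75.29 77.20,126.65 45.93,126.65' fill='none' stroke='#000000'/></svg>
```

Since the viewBox matches the mm dimensions, user units are millimetres directly. The only transform is the Y-flip y_m = 281.81 − y_svg.

Shape 1 is a rectangle drawn with `<polygon>`. Its stroke #000000 means engrave at S233, F3363. After flipping Y the toolpath is (81.85,230.33) → (90.35,230.33) → (90.35,122.75) → (81.85,122.75) → (81.85,230.33), returning to the start.

Shape 2 is a cubic bezier drawn with `<path>`. Its stroke #000000 means engrave at S233, F3363. After flipping Y the toolpath is (67.99,249.88) → (69.20,236.07) → (70.00,208.42) → (70.07,171.88) → (69.09,131.43) → (66.75,92.03) → (62.73,58.66) → (56.72,36.29) → (48.40,29.87).

Shape 3 is a rectangle drawn with `<polygon>`. Its stroke #000000 means engrave at S233, F3363. After flipping Y the toolpath is (45.93,206.52) → (77.20,206.52) → (77.20,155.16) → (45.93,155.16) → (45.93,206.52), returning to the start.

G21
G90
G0 X81.85 Y230.33
M3 S233
G1 X90.35 Y230.33 F3363
G1 X90.35 Y122.75
G1 X81.85 Y122.75
G1 X81.85 Y230.33
M5
G0 X67.99 Y249.88
M3 S233
G1 X69.20 Y236.07 F3363
G1 X70.00 Y208.42
G1 X70.07 Y171.88
G1 X69.09 Y131.43
G1 X66.75 Y92.03
G1 X62.73 Y58.66
G1 X56.72 Y36.29
G1 X48.40 Y29.87
M5
G0 X45.93 Y206.52
M3 S233
G1 X77.20 Y206.52 F3363
G1 X77.20 Y155.16
G1 X45.93 Y155.16
G1 X45.93 Y206.52
M5
G0 X0.00 Y0.00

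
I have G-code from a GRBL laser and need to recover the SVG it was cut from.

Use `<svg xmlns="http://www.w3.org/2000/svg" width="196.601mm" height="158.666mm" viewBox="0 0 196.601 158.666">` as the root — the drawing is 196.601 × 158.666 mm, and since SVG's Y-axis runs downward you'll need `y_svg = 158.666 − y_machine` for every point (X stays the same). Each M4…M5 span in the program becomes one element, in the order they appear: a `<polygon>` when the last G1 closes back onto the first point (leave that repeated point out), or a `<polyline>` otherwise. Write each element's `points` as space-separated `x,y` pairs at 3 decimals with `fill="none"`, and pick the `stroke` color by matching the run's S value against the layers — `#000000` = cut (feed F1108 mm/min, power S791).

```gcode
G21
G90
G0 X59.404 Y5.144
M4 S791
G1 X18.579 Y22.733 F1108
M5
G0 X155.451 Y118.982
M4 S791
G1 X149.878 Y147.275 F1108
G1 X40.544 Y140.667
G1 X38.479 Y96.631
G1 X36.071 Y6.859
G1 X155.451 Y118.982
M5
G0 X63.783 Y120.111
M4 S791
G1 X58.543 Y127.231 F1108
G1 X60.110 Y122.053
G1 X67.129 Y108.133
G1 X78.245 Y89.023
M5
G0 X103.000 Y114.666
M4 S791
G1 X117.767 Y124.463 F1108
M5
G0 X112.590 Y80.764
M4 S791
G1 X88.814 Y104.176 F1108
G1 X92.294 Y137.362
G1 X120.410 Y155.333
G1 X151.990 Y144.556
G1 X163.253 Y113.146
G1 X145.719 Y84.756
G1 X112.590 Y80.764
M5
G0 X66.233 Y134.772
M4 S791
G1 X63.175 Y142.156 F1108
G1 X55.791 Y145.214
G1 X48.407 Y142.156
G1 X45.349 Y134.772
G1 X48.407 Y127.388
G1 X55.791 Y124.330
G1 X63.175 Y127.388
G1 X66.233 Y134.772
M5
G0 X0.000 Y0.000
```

<svg xmlns="http://www.w3.org/2000/svg" width="196.601mm" height="158.666mm" viewBox="0 0 196.601 158.666">
  <polyline points="59.404,153.522 18.579,135.933" fill="none" stroke="#000000"/>
  <polygon points="155.451,39.684 149.878,11.391 40.544,17.999 38.479,62.035 36.071,151.807" fill="none" stroke="#000000"/>
  <polyline points="63.783,38.555 58.543,31.435 60.110,36.613 67.129,50.533 78.245,69.643" fill="none" stroke="#000000"/>
  <polyline points="103.000,44.000 117.767,34.203" fill="none" stroke="#000000"/>
  <polygon points="112.590,77.902 88.814,54.490 92.294,21.304 120.410,3.333 151.990,14.110 163.253,45.520 145.719,73.910" fill="none" stroke="#000000"/>
  <polygon points="66.233,23.894 63.175,16.510 55.791,13.452 48.407,16.510 45.349,23.894 48.407,31.278 55.791,34.336 63.175,31.278" fill="none" stroke="#000000"/>
</svg>

Each laser-on run becomes one SVG element. Flip Y back into SVG space with y_svg = 158.666 − y_machine. Every run uses S791, so all elements get stroke `#000000` (cut).

Run 1: The run is open, so emit a `<polyline>` with points (Y-flipped): 59.404,153.522 18.579,135.933.

Run 2: The run returns to its start, so emit a `<polygon>` with points (Y-flipped): 155.451,39.684 149.878,11.391 40.544,17.999 38.479,62.035 36.071,151.807.

Run 3: The run is open, so emit a `<polyline>` with points (Y-flipped): 63.783,38.555 58.543,31.435 60.110,36.613 67.129,50.533 78.245,69.643.

Run 4: The run is open, so emit a `<polyline>` with points (Y-flipped): 103.000,44.000 117.767,34.203.

Run 5: The run returns to its start, so emit a `<polygon>` with points (Y-flipped): 112.590,77.902 88.814,54.490 92.294,21.304 120.410,3.333 151.990,14.110 163.253,45.520 145.719,73.910.

Run 6: The run returns to its start, so emit a `<polygon>` with points (Y-flipped): 66.233,23.894 63.175,16.510 55.791,13.452 48.407,16.510 45.349,23.894 48.407,31.278 55.791,34.336 63.175,31.278.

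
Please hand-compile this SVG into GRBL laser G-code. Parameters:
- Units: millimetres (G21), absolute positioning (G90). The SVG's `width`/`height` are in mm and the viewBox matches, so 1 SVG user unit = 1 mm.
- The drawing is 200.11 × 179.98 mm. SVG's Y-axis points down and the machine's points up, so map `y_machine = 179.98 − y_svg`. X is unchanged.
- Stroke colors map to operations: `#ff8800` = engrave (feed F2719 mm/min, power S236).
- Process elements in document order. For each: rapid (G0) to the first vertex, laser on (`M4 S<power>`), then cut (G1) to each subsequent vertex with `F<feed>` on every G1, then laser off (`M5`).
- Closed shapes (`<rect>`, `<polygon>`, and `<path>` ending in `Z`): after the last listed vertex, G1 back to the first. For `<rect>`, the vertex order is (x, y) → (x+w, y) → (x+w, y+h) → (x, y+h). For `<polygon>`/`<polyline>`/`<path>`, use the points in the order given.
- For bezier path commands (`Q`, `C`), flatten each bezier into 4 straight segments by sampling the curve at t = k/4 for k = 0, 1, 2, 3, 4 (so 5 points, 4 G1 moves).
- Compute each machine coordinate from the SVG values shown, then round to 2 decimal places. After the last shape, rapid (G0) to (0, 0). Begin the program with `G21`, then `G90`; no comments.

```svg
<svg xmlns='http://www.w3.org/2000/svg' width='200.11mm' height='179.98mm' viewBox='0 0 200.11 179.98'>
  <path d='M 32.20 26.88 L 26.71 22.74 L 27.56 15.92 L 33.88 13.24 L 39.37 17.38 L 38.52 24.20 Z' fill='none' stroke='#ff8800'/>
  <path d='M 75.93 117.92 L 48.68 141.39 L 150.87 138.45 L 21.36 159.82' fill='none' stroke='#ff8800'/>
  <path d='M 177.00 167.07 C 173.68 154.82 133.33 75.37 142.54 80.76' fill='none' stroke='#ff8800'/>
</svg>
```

G21
G90
G0 X32.20 Y153.10
M4 S236
G1 X26.71 Y157.24 F2719
G1 X27.56 Y164.06 F2719
G1 X33.88 Y166.74 F2719
G1 X39.37 Y162.60 F2719
G1 X38.52 Y155.78 F2719
G1 X32.20 Y153.10 F2719
M5
G0 X75.93 Y62.06
M4 S236
G1 X48.68 Y38.59 F2719
G1 X150.87 Y41.53 F2719
G1 X21.36 Y20.16 F2719
M5
G0 X177.00 Y12.91
M4 S236
G1 X168.92 Y32.32 F2719
G1 X155.07 Y62.68 F2719
G1 X143.57 Y89.73 F2719
G1 X142.54 Y99.22 F2719
M5
G0 X0.00 Y0.00

1 u = 1 mm; y_m = 179.98 − y.

[1] `<path>` regular polygon, #ff8800→engrave S236 F2719: (32.20,153.10) → (26.71,157.24) → (27.56,164.06) → (33.88,166.74) → (39.37,162.60) → (38.52,155.78) → (32.20,153.10) (closed)

[2] `<path>` open polyline, #ff8800→engrave S236 F2719: (75.93,62.06) → (48.68,38.59) → (150.87,41.53) → (21.36,20.16)

[3] `<path>` cubic bezier, #ff8800→engrave S236 F2719: (177.00,12.91) → (168.92,32.32) → (155.07,62.68) → (143.57,89.73) → (142.54,99.22)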